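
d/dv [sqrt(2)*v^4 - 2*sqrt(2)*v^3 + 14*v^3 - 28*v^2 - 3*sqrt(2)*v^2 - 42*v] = 4*sqrt(2)*v^3 - 6*sqrt(2)*v^2 + 42*v^2 - 56*v - 6*sqrt(2)*v - 42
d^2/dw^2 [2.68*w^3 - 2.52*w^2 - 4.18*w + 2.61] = 16.08*w - 5.04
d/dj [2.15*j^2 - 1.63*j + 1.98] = 4.3*j - 1.63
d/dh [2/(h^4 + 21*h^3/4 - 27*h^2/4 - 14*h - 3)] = 8*(-16*h^3 - 63*h^2 + 54*h + 56)/(-4*h^4 - 21*h^3 + 27*h^2 + 56*h + 12)^2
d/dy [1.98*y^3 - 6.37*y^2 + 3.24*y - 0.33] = 5.94*y^2 - 12.74*y + 3.24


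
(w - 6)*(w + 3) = w^2 - 3*w - 18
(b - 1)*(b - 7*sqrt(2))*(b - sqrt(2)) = b^3 - 8*sqrt(2)*b^2 - b^2 + 8*sqrt(2)*b + 14*b - 14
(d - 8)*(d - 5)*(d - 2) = d^3 - 15*d^2 + 66*d - 80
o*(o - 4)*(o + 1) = o^3 - 3*o^2 - 4*o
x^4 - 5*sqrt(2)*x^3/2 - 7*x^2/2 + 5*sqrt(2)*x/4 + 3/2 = (x - 3*sqrt(2))*(x - sqrt(2)/2)*(x + sqrt(2)/2)^2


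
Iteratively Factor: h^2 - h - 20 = (h - 5)*(h + 4)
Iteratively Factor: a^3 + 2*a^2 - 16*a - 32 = (a + 2)*(a^2 - 16) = (a - 4)*(a + 2)*(a + 4)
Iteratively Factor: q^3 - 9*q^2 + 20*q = (q - 4)*(q^2 - 5*q) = q*(q - 4)*(q - 5)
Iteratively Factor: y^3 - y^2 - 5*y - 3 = (y - 3)*(y^2 + 2*y + 1) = (y - 3)*(y + 1)*(y + 1)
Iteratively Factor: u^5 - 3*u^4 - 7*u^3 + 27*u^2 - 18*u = (u - 2)*(u^4 - u^3 - 9*u^2 + 9*u) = u*(u - 2)*(u^3 - u^2 - 9*u + 9) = u*(u - 3)*(u - 2)*(u^2 + 2*u - 3) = u*(u - 3)*(u - 2)*(u + 3)*(u - 1)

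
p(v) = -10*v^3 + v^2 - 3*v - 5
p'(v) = -30*v^2 + 2*v - 3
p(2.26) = -122.10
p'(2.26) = -151.71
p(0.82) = -12.30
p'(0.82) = -21.53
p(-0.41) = -2.91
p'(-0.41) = -8.86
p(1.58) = -46.69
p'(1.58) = -74.73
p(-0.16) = -4.45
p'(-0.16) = -4.09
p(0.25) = -5.84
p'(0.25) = -4.38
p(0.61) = -8.73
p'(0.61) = -12.94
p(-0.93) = 6.70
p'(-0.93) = -30.81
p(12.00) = -17177.00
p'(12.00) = -4299.00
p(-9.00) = 7393.00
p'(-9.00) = -2451.00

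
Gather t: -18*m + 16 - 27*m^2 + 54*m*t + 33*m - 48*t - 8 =-27*m^2 + 15*m + t*(54*m - 48) + 8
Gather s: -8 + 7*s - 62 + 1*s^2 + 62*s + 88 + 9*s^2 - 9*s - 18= 10*s^2 + 60*s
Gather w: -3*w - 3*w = -6*w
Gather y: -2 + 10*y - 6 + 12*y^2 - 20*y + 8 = 12*y^2 - 10*y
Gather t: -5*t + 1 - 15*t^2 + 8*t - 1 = -15*t^2 + 3*t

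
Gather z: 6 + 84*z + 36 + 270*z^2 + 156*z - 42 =270*z^2 + 240*z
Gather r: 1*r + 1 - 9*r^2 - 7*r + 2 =-9*r^2 - 6*r + 3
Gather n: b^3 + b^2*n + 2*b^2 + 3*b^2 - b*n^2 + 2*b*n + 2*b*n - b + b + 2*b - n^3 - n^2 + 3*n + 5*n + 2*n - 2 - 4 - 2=b^3 + 5*b^2 + 2*b - n^3 + n^2*(-b - 1) + n*(b^2 + 4*b + 10) - 8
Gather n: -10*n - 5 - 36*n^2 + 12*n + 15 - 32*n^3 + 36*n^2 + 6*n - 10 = -32*n^3 + 8*n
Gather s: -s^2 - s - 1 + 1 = -s^2 - s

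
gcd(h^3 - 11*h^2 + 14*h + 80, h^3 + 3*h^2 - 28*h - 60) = h^2 - 3*h - 10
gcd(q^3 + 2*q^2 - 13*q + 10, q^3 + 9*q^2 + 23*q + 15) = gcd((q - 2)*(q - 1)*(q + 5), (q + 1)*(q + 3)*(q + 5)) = q + 5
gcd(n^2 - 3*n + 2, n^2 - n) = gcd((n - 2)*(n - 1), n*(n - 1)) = n - 1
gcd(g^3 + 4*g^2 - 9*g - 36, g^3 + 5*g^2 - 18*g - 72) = g + 3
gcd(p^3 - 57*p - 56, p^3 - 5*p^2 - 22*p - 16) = p^2 - 7*p - 8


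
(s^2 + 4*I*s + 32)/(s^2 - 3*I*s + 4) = (s + 8*I)/(s + I)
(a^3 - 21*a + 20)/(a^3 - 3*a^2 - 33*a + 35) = (a - 4)/(a - 7)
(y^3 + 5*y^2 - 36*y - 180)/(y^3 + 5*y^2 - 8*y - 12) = (y^2 - y - 30)/(y^2 - y - 2)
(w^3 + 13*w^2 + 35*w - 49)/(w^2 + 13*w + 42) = (w^2 + 6*w - 7)/(w + 6)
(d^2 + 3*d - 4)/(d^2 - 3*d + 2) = (d + 4)/(d - 2)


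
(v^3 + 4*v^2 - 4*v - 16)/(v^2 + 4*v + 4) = (v^2 + 2*v - 8)/(v + 2)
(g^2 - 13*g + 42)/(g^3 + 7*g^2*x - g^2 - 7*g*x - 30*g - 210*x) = (g - 7)/(g^2 + 7*g*x + 5*g + 35*x)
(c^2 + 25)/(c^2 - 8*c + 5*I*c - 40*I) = (c - 5*I)/(c - 8)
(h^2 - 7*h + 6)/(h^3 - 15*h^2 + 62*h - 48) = 1/(h - 8)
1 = 1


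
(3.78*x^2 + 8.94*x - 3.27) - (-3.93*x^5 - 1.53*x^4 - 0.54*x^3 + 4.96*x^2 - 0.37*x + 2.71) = 3.93*x^5 + 1.53*x^4 + 0.54*x^3 - 1.18*x^2 + 9.31*x - 5.98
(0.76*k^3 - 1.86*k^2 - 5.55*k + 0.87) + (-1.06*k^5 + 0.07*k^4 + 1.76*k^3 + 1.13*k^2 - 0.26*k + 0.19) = -1.06*k^5 + 0.07*k^4 + 2.52*k^3 - 0.73*k^2 - 5.81*k + 1.06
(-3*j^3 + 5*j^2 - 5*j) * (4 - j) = 3*j^4 - 17*j^3 + 25*j^2 - 20*j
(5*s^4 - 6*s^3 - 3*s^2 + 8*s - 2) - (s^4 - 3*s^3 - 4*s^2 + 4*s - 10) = 4*s^4 - 3*s^3 + s^2 + 4*s + 8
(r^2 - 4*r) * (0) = 0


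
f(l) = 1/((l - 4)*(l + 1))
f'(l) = -1/((l - 4)*(l + 1)^2) - 1/((l - 4)^2*(l + 1)) = (3 - 2*l)/(l^4 - 6*l^3 + l^2 + 24*l + 16)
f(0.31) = -0.21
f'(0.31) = 0.10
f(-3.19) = 0.06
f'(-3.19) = 0.04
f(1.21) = -0.16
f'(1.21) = 0.02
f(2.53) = -0.19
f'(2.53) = -0.08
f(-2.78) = 0.08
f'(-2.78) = 0.06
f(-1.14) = 1.39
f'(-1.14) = 10.20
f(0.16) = -0.22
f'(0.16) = 0.14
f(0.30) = -0.21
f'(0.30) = 0.10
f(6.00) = 0.07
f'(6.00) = -0.05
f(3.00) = -0.25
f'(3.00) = -0.19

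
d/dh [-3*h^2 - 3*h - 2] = -6*h - 3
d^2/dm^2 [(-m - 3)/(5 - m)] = 16/(m - 5)^3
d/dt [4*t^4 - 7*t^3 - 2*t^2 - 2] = t*(16*t^2 - 21*t - 4)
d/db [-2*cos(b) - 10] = 2*sin(b)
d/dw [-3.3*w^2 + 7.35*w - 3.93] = 7.35 - 6.6*w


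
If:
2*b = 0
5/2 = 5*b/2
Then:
No Solution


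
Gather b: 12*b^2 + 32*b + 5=12*b^2 + 32*b + 5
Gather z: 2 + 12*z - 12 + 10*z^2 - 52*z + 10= 10*z^2 - 40*z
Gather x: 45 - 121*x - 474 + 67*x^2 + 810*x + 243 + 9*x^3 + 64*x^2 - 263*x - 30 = 9*x^3 + 131*x^2 + 426*x - 216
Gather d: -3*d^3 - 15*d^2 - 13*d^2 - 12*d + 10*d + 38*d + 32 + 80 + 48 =-3*d^3 - 28*d^2 + 36*d + 160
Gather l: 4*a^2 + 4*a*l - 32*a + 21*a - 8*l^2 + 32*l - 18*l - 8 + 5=4*a^2 - 11*a - 8*l^2 + l*(4*a + 14) - 3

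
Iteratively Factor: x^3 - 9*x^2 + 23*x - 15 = (x - 1)*(x^2 - 8*x + 15) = (x - 3)*(x - 1)*(x - 5)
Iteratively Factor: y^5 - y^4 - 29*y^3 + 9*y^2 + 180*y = (y)*(y^4 - y^3 - 29*y^2 + 9*y + 180) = y*(y + 3)*(y^3 - 4*y^2 - 17*y + 60) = y*(y - 5)*(y + 3)*(y^2 + y - 12) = y*(y - 5)*(y + 3)*(y + 4)*(y - 3)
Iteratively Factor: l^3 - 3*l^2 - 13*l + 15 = (l + 3)*(l^2 - 6*l + 5) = (l - 1)*(l + 3)*(l - 5)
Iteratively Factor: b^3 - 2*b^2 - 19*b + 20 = (b - 1)*(b^2 - b - 20) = (b - 5)*(b - 1)*(b + 4)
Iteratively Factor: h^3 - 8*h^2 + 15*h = (h - 5)*(h^2 - 3*h) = (h - 5)*(h - 3)*(h)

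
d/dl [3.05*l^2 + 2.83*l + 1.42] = 6.1*l + 2.83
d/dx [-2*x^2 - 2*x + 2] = -4*x - 2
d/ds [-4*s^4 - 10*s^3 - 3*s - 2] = -16*s^3 - 30*s^2 - 3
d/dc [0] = 0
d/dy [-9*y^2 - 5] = -18*y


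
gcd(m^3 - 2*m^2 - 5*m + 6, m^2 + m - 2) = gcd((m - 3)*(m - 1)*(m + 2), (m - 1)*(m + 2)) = m^2 + m - 2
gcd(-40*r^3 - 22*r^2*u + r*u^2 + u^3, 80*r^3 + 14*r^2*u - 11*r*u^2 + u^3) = 10*r^2 + 3*r*u - u^2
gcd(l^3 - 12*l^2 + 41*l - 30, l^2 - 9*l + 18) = l - 6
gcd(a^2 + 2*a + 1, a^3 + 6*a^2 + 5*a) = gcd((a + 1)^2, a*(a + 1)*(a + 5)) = a + 1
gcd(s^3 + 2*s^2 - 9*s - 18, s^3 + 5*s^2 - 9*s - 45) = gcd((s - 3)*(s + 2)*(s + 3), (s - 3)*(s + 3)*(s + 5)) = s^2 - 9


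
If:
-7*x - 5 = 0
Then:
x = -5/7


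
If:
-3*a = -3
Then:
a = 1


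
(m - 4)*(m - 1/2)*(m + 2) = m^3 - 5*m^2/2 - 7*m + 4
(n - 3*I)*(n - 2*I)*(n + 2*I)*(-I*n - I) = -I*n^4 - 3*n^3 - I*n^3 - 3*n^2 - 4*I*n^2 - 12*n - 4*I*n - 12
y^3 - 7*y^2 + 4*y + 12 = (y - 6)*(y - 2)*(y + 1)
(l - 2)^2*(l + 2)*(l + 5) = l^4 + 3*l^3 - 14*l^2 - 12*l + 40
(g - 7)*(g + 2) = g^2 - 5*g - 14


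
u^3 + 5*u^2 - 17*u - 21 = (u - 3)*(u + 1)*(u + 7)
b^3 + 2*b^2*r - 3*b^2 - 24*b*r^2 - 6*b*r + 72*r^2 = (b - 3)*(b - 4*r)*(b + 6*r)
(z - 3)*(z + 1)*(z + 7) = z^3 + 5*z^2 - 17*z - 21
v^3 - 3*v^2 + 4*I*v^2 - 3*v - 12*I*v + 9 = (v - 3)*(v + I)*(v + 3*I)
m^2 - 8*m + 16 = (m - 4)^2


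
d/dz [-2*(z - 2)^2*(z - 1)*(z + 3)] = -8*z^3 + 12*z^2 + 28*z - 40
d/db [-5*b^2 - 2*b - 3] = -10*b - 2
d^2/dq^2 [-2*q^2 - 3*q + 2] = -4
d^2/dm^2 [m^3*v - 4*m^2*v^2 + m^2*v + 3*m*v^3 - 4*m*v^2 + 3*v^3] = 2*v*(3*m - 4*v + 1)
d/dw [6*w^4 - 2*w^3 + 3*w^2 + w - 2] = 24*w^3 - 6*w^2 + 6*w + 1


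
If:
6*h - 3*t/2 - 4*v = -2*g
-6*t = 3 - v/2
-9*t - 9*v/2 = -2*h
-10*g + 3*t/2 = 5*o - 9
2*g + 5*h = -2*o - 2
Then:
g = 255/128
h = -537/1984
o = -2297/992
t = -1301/2976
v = 187/248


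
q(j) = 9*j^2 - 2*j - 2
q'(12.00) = 214.00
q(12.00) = 1270.00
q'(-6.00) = -110.00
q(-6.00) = 334.00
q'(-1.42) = -27.56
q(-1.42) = 18.99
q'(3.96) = 69.28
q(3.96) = 131.21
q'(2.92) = 50.56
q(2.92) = 68.90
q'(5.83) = 102.94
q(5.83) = 292.24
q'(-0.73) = -15.14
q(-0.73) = 4.26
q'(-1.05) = -20.90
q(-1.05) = 10.02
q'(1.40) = 23.20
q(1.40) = 12.84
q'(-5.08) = -93.44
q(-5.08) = 240.42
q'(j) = 18*j - 2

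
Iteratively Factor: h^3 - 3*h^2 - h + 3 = (h - 1)*(h^2 - 2*h - 3) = (h - 3)*(h - 1)*(h + 1)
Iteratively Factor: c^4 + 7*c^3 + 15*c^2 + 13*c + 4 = (c + 1)*(c^3 + 6*c^2 + 9*c + 4) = (c + 1)*(c + 4)*(c^2 + 2*c + 1) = (c + 1)^2*(c + 4)*(c + 1)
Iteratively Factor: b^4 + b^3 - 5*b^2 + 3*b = (b)*(b^3 + b^2 - 5*b + 3) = b*(b - 1)*(b^2 + 2*b - 3) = b*(b - 1)*(b + 3)*(b - 1)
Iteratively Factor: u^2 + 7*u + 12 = (u + 3)*(u + 4)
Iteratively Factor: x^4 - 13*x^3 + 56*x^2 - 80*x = (x - 4)*(x^3 - 9*x^2 + 20*x) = (x - 4)^2*(x^2 - 5*x) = (x - 5)*(x - 4)^2*(x)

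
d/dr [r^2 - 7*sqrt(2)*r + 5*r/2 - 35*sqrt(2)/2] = 2*r - 7*sqrt(2) + 5/2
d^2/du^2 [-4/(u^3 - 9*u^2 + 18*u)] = 24*(u*(u - 3)*(u^2 - 9*u + 18) - 3*(u^2 - 6*u + 6)^2)/(u^3*(u^2 - 9*u + 18)^3)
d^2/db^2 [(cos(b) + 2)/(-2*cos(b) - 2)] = (cos(b) - 2)/(2*(cos(b) + 1)^2)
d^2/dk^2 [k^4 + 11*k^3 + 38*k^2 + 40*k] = 12*k^2 + 66*k + 76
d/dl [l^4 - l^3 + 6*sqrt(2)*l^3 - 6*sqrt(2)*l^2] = l*(4*l^2 - 3*l + 18*sqrt(2)*l - 12*sqrt(2))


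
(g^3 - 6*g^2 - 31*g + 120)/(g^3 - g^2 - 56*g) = (g^2 + 2*g - 15)/(g*(g + 7))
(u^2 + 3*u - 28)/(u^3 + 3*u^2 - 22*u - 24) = (u + 7)/(u^2 + 7*u + 6)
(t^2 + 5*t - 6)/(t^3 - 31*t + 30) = 1/(t - 5)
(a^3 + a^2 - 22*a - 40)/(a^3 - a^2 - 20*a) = (a + 2)/a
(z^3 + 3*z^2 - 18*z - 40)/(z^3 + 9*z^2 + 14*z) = (z^2 + z - 20)/(z*(z + 7))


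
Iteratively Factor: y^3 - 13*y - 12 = (y - 4)*(y^2 + 4*y + 3) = (y - 4)*(y + 3)*(y + 1)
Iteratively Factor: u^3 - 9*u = (u)*(u^2 - 9) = u*(u + 3)*(u - 3)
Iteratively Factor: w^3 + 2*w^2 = (w)*(w^2 + 2*w) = w*(w + 2)*(w)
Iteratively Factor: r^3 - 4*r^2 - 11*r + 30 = (r + 3)*(r^2 - 7*r + 10) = (r - 2)*(r + 3)*(r - 5)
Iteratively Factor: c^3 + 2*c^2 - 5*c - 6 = (c + 3)*(c^2 - c - 2) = (c + 1)*(c + 3)*(c - 2)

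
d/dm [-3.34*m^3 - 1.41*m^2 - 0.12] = m*(-10.02*m - 2.82)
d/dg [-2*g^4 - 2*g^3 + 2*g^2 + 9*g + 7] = -8*g^3 - 6*g^2 + 4*g + 9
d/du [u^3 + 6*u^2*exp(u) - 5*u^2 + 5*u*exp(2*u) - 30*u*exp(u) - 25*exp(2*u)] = 6*u^2*exp(u) + 3*u^2 + 10*u*exp(2*u) - 18*u*exp(u) - 10*u - 45*exp(2*u) - 30*exp(u)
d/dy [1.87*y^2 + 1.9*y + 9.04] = 3.74*y + 1.9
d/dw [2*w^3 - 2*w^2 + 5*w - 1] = 6*w^2 - 4*w + 5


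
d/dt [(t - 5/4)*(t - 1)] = 2*t - 9/4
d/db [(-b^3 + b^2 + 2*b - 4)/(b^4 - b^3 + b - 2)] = ((-3*b^2 + 2*b + 2)*(b^4 - b^3 + b - 2) + (4*b^3 - 3*b^2 + 1)*(b^3 - b^2 - 2*b + 4))/(b^4 - b^3 + b - 2)^2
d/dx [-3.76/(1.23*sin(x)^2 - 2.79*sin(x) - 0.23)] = (9.2496*sin(x) - 10.4904)*cos(x)/(-1.23*sin(x)^2 + 2.79*sin(x) + 0.23)^2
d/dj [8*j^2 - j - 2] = 16*j - 1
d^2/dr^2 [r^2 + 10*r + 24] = 2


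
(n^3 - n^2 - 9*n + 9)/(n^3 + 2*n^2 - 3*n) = (n - 3)/n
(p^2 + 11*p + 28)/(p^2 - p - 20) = (p + 7)/(p - 5)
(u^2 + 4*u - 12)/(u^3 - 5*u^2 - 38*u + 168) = (u - 2)/(u^2 - 11*u + 28)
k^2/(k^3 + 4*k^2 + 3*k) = k/(k^2 + 4*k + 3)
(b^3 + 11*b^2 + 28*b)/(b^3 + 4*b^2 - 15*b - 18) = b*(b^2 + 11*b + 28)/(b^3 + 4*b^2 - 15*b - 18)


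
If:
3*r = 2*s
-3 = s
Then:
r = -2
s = -3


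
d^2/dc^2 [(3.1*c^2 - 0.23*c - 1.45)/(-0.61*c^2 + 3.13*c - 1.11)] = (-11.666494*c^3 + 15.83133*c^2 - 17.545308*c + 20.406578)/(0.226981*c^6 - 3.494019*c^5 + 19.16742*c^4 - 43.380235*c^3 + 34.87842*c^2 - 11.569419*c + 1.367631)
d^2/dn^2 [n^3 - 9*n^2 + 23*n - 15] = 6*n - 18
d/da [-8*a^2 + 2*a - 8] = 2 - 16*a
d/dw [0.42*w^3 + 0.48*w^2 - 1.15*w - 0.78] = 1.26*w^2 + 0.96*w - 1.15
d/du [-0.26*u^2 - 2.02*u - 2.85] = -0.52*u - 2.02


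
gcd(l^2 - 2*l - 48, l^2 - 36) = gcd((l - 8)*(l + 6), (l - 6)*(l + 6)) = l + 6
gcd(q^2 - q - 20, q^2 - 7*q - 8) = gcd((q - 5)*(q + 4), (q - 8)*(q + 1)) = 1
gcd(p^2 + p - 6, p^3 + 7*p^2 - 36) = p^2 + p - 6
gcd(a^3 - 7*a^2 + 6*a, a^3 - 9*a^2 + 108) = a - 6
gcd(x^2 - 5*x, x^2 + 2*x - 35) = x - 5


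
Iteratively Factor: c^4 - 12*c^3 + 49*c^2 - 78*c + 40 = (c - 2)*(c^3 - 10*c^2 + 29*c - 20) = (c - 5)*(c - 2)*(c^2 - 5*c + 4) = (c - 5)*(c - 4)*(c - 2)*(c - 1)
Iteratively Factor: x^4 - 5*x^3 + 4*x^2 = (x)*(x^3 - 5*x^2 + 4*x) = x*(x - 4)*(x^2 - x) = x*(x - 4)*(x - 1)*(x)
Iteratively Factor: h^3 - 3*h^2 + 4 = (h + 1)*(h^2 - 4*h + 4) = (h - 2)*(h + 1)*(h - 2)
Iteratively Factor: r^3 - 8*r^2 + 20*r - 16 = (r - 4)*(r^2 - 4*r + 4) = (r - 4)*(r - 2)*(r - 2)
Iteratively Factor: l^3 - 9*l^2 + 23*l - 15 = (l - 1)*(l^2 - 8*l + 15) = (l - 5)*(l - 1)*(l - 3)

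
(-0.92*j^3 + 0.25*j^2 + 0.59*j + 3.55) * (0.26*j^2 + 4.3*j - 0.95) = -0.2392*j^5 - 3.891*j^4 + 2.1024*j^3 + 3.2225*j^2 + 14.7045*j - 3.3725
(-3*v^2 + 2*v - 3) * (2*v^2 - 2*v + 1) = -6*v^4 + 10*v^3 - 13*v^2 + 8*v - 3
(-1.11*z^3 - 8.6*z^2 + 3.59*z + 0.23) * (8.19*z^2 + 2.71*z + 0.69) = -9.0909*z^5 - 73.4421*z^4 + 5.3302*z^3 + 5.6786*z^2 + 3.1004*z + 0.1587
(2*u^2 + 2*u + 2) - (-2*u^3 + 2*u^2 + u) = 2*u^3 + u + 2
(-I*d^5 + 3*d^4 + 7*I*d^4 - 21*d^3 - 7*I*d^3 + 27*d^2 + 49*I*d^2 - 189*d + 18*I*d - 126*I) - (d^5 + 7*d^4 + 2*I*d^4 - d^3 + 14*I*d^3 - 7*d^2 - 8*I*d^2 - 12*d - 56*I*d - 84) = -d^5 - I*d^5 - 4*d^4 + 5*I*d^4 - 20*d^3 - 21*I*d^3 + 34*d^2 + 57*I*d^2 - 177*d + 74*I*d + 84 - 126*I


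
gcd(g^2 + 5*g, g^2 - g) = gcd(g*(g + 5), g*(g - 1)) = g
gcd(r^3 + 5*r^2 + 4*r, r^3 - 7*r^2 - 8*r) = r^2 + r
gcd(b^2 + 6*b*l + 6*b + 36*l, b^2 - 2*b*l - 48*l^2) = b + 6*l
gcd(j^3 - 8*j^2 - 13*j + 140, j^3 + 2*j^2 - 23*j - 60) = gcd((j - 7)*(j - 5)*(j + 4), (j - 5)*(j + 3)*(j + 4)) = j^2 - j - 20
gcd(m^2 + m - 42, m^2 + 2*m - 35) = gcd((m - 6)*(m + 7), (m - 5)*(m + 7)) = m + 7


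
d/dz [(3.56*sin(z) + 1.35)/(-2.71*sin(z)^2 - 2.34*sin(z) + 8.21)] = (9.6476*sin(z)^2 + 7.317*sin(z) + 32.3866)*cos(z)/(7.3441*sin(z)^4 + 12.6828*sin(z)^3 - 39.0226*sin(z)^2 - 38.4228*sin(z) + 67.4041)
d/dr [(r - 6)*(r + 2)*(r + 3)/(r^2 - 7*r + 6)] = (r^2 - 2*r - 11)/(r^2 - 2*r + 1)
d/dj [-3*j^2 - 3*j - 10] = -6*j - 3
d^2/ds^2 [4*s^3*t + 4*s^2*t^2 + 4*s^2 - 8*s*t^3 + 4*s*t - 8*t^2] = 24*s*t + 8*t^2 + 8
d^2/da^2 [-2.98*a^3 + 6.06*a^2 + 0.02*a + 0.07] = 12.12 - 17.88*a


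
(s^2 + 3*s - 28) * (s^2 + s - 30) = s^4 + 4*s^3 - 55*s^2 - 118*s + 840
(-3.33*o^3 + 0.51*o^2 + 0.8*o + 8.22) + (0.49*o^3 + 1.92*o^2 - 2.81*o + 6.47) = -2.84*o^3 + 2.43*o^2 - 2.01*o + 14.69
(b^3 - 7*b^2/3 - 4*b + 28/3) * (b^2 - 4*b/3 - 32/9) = b^5 - 11*b^4/3 - 40*b^3/9 + 620*b^2/27 + 16*b/9 - 896/27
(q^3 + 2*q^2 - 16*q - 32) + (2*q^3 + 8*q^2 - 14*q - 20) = 3*q^3 + 10*q^2 - 30*q - 52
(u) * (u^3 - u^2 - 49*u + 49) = u^4 - u^3 - 49*u^2 + 49*u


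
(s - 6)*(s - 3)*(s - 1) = s^3 - 10*s^2 + 27*s - 18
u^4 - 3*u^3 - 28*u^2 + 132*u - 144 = (u - 4)*(u - 3)*(u - 2)*(u + 6)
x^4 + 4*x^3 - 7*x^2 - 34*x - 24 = (x - 3)*(x + 1)*(x + 2)*(x + 4)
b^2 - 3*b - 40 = (b - 8)*(b + 5)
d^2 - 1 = (d - 1)*(d + 1)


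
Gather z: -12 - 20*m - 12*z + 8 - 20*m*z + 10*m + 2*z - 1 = -10*m + z*(-20*m - 10) - 5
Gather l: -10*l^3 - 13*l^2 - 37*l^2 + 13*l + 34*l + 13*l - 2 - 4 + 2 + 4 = -10*l^3 - 50*l^2 + 60*l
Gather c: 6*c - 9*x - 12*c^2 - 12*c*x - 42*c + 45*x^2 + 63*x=-12*c^2 + c*(-12*x - 36) + 45*x^2 + 54*x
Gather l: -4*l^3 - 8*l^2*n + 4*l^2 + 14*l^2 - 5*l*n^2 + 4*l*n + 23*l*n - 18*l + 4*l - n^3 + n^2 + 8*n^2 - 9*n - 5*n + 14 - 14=-4*l^3 + l^2*(18 - 8*n) + l*(-5*n^2 + 27*n - 14) - n^3 + 9*n^2 - 14*n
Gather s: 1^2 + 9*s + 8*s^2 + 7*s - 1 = 8*s^2 + 16*s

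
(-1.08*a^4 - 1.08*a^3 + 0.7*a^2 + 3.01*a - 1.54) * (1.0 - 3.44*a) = 3.7152*a^5 + 2.6352*a^4 - 3.488*a^3 - 9.6544*a^2 + 8.3076*a - 1.54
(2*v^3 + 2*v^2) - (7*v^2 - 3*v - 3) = 2*v^3 - 5*v^2 + 3*v + 3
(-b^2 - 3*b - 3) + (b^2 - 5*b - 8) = -8*b - 11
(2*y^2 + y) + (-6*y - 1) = 2*y^2 - 5*y - 1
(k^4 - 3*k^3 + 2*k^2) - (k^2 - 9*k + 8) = k^4 - 3*k^3 + k^2 + 9*k - 8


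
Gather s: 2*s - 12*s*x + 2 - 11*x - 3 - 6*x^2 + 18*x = s*(2 - 12*x) - 6*x^2 + 7*x - 1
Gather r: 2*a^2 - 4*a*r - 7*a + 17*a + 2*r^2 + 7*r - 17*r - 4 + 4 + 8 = 2*a^2 + 10*a + 2*r^2 + r*(-4*a - 10) + 8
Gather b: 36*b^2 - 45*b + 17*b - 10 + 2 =36*b^2 - 28*b - 8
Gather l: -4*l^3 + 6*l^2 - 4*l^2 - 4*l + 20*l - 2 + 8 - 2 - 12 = -4*l^3 + 2*l^2 + 16*l - 8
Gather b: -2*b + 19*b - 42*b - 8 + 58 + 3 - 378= -25*b - 325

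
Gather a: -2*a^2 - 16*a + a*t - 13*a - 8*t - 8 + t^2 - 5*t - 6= -2*a^2 + a*(t - 29) + t^2 - 13*t - 14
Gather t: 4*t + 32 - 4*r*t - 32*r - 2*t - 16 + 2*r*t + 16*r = -16*r + t*(2 - 2*r) + 16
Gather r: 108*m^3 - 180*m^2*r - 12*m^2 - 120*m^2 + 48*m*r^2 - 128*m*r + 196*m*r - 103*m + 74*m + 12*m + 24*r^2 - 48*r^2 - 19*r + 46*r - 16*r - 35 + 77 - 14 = 108*m^3 - 132*m^2 - 17*m + r^2*(48*m - 24) + r*(-180*m^2 + 68*m + 11) + 28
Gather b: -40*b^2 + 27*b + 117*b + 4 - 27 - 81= -40*b^2 + 144*b - 104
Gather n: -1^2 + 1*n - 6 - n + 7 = 0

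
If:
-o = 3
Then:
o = -3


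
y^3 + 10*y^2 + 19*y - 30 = (y - 1)*(y + 5)*(y + 6)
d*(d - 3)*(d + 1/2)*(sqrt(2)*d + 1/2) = sqrt(2)*d^4 - 5*sqrt(2)*d^3/2 + d^3/2 - 3*sqrt(2)*d^2/2 - 5*d^2/4 - 3*d/4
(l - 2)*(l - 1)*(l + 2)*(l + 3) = l^4 + 2*l^3 - 7*l^2 - 8*l + 12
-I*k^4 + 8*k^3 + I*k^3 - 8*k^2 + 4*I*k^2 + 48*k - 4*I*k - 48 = (k - 2*I)*(k + 4*I)*(k + 6*I)*(-I*k + I)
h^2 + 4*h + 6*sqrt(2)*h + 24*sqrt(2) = (h + 4)*(h + 6*sqrt(2))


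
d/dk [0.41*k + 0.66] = 0.410000000000000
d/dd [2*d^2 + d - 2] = 4*d + 1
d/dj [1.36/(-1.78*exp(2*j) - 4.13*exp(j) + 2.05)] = (4.8416*exp(j) + 5.6168)*exp(j)/(1.78*exp(2*j) + 4.13*exp(j) - 2.05)^2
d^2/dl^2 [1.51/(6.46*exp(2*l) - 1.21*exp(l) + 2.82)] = ((1.8271 - 39.0184*exp(l))*(6.46*exp(2*l) - 1.21*exp(l) + 2.82) + 1.51*(12.92*exp(l) - 1.21)*(25.84*exp(l) - 2.42)*exp(l))*exp(l)/(6.46*exp(2*l) - 1.21*exp(l) + 2.82)^3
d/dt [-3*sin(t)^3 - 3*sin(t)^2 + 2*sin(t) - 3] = (-9*sin(t)^2 - 6*sin(t) + 2)*cos(t)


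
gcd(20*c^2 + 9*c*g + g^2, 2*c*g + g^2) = 1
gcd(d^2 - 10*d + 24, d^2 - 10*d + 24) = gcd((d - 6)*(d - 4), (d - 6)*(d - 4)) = d^2 - 10*d + 24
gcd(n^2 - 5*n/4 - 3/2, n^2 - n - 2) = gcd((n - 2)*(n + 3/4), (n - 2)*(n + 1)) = n - 2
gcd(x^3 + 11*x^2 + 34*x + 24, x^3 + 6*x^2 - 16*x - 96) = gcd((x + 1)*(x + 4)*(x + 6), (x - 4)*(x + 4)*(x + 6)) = x^2 + 10*x + 24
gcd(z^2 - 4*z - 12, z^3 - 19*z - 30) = z + 2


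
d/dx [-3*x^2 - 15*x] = -6*x - 15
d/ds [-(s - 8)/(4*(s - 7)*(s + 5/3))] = 3*(3*s^2 - 48*s + 163)/(4*(9*s^4 - 96*s^3 + 46*s^2 + 1120*s + 1225))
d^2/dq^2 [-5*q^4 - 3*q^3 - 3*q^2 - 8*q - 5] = -60*q^2 - 18*q - 6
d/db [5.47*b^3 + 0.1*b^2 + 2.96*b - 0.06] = 16.41*b^2 + 0.2*b + 2.96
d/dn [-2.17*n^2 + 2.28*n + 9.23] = 2.28 - 4.34*n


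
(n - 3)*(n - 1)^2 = n^3 - 5*n^2 + 7*n - 3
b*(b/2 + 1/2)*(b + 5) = b^3/2 + 3*b^2 + 5*b/2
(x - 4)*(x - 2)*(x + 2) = x^3 - 4*x^2 - 4*x + 16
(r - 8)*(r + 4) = r^2 - 4*r - 32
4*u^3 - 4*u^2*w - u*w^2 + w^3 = (-2*u + w)*(-u + w)*(2*u + w)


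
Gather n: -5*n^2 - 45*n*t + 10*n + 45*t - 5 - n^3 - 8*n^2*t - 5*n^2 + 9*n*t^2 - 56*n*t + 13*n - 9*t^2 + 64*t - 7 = -n^3 + n^2*(-8*t - 10) + n*(9*t^2 - 101*t + 23) - 9*t^2 + 109*t - 12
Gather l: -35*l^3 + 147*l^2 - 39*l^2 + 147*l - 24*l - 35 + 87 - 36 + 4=-35*l^3 + 108*l^2 + 123*l + 20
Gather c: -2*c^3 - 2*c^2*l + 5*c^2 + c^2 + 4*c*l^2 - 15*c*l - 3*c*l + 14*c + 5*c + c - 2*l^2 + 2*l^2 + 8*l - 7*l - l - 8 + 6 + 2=-2*c^3 + c^2*(6 - 2*l) + c*(4*l^2 - 18*l + 20)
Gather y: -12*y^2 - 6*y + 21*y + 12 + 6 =-12*y^2 + 15*y + 18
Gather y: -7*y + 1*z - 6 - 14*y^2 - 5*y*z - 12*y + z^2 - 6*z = -14*y^2 + y*(-5*z - 19) + z^2 - 5*z - 6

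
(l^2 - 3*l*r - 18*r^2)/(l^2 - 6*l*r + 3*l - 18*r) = (l + 3*r)/(l + 3)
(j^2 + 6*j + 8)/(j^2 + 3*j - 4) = (j + 2)/(j - 1)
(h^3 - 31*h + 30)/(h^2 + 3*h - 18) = (h^2 - 6*h + 5)/(h - 3)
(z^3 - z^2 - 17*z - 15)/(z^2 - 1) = (z^2 - 2*z - 15)/(z - 1)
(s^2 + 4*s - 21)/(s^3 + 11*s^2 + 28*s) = (s - 3)/(s*(s + 4))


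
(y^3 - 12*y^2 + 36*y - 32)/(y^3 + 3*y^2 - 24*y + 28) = (y - 8)/(y + 7)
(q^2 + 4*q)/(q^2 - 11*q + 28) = q*(q + 4)/(q^2 - 11*q + 28)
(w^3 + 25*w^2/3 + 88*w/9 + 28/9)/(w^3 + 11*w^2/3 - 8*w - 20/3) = (3*w^2 + 23*w + 14)/(3*(w^2 + 3*w - 10))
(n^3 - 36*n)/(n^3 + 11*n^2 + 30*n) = (n - 6)/(n + 5)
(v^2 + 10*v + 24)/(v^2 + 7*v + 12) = (v + 6)/(v + 3)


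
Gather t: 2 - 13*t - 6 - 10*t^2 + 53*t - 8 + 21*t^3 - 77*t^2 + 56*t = 21*t^3 - 87*t^2 + 96*t - 12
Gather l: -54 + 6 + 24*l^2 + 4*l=24*l^2 + 4*l - 48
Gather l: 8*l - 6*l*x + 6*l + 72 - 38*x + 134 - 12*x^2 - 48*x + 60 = l*(14 - 6*x) - 12*x^2 - 86*x + 266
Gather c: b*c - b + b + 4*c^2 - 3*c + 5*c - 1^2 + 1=4*c^2 + c*(b + 2)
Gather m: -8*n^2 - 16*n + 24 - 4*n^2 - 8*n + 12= -12*n^2 - 24*n + 36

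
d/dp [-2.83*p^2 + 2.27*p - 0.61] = 2.27 - 5.66*p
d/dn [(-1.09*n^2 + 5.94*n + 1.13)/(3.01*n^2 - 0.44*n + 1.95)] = (-17.3998*n^2 - 11.0536*n + 12.0802)/(9.0601*n^4 - 2.6488*n^3 + 11.9326*n^2 - 1.716*n + 3.8025)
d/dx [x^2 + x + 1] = 2*x + 1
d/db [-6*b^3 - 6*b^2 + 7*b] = -18*b^2 - 12*b + 7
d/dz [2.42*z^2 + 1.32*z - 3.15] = 4.84*z + 1.32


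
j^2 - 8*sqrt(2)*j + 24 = (j - 6*sqrt(2))*(j - 2*sqrt(2))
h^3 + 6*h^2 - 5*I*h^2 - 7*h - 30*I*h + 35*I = (h - 1)*(h + 7)*(h - 5*I)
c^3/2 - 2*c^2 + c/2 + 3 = (c/2 + 1/2)*(c - 3)*(c - 2)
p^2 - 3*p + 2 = (p - 2)*(p - 1)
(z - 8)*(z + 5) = z^2 - 3*z - 40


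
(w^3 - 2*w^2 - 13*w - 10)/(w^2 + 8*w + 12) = (w^2 - 4*w - 5)/(w + 6)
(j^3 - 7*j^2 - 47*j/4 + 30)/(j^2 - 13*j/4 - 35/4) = (-4*j^3 + 28*j^2 + 47*j - 120)/(-4*j^2 + 13*j + 35)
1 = 1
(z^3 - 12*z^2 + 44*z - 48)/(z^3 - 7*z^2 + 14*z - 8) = (z - 6)/(z - 1)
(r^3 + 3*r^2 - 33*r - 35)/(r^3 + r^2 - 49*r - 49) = (r - 5)/(r - 7)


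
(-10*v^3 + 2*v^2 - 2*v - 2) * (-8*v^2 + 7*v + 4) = 80*v^5 - 86*v^4 - 10*v^3 + 10*v^2 - 22*v - 8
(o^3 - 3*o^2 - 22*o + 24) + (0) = o^3 - 3*o^2 - 22*o + 24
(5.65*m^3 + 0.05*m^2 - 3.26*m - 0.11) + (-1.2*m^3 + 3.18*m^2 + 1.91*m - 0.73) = 4.45*m^3 + 3.23*m^2 - 1.35*m - 0.84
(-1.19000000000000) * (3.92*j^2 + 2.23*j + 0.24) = -4.6648*j^2 - 2.6537*j - 0.2856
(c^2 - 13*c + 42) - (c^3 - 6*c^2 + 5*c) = -c^3 + 7*c^2 - 18*c + 42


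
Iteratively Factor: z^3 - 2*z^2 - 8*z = (z - 4)*(z^2 + 2*z) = (z - 4)*(z + 2)*(z)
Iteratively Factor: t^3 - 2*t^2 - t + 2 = (t + 1)*(t^2 - 3*t + 2) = (t - 1)*(t + 1)*(t - 2)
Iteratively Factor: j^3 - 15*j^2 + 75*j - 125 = (j - 5)*(j^2 - 10*j + 25) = (j - 5)^2*(j - 5)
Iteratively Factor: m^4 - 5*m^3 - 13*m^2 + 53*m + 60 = (m + 3)*(m^3 - 8*m^2 + 11*m + 20) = (m - 5)*(m + 3)*(m^2 - 3*m - 4) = (m - 5)*(m + 1)*(m + 3)*(m - 4)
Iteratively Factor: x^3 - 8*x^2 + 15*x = (x - 3)*(x^2 - 5*x) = x*(x - 3)*(x - 5)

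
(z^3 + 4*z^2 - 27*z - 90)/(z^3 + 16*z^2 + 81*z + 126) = (z - 5)/(z + 7)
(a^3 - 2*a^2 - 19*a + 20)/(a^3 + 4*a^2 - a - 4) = (a - 5)/(a + 1)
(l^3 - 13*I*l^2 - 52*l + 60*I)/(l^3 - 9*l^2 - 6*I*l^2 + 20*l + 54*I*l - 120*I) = (l^2 - 7*I*l - 10)/(l^2 - 9*l + 20)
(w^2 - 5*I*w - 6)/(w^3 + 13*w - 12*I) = (w - 2*I)/(w^2 + 3*I*w + 4)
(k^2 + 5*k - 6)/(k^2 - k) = (k + 6)/k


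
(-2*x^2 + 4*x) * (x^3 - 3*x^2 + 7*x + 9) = -2*x^5 + 10*x^4 - 26*x^3 + 10*x^2 + 36*x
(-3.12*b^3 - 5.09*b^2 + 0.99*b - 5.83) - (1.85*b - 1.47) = -3.12*b^3 - 5.09*b^2 - 0.86*b - 4.36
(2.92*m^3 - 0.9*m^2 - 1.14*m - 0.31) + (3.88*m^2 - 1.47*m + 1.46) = 2.92*m^3 + 2.98*m^2 - 2.61*m + 1.15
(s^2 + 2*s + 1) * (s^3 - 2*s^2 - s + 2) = s^5 - 4*s^3 - 2*s^2 + 3*s + 2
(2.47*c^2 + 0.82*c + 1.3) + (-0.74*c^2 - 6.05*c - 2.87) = 1.73*c^2 - 5.23*c - 1.57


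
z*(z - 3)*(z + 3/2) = z^3 - 3*z^2/2 - 9*z/2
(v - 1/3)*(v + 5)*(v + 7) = v^3 + 35*v^2/3 + 31*v - 35/3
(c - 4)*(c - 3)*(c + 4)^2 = c^4 + c^3 - 28*c^2 - 16*c + 192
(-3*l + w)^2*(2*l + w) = 18*l^3 - 3*l^2*w - 4*l*w^2 + w^3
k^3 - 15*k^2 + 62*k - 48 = (k - 8)*(k - 6)*(k - 1)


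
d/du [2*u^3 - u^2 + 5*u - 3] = 6*u^2 - 2*u + 5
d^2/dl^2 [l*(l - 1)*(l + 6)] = 6*l + 10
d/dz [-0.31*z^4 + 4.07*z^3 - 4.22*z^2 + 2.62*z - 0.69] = -1.24*z^3 + 12.21*z^2 - 8.44*z + 2.62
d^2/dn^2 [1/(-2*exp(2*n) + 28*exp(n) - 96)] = (-4*(exp(n) - 7)^2*exp(n) + (2*exp(n) - 7)*(exp(2*n) - 14*exp(n) + 48))*exp(n)/(exp(2*n) - 14*exp(n) + 48)^3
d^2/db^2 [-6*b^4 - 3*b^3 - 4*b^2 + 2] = -72*b^2 - 18*b - 8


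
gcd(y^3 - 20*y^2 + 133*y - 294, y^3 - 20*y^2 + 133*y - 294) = y^3 - 20*y^2 + 133*y - 294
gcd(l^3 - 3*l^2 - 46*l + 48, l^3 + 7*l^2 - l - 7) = l - 1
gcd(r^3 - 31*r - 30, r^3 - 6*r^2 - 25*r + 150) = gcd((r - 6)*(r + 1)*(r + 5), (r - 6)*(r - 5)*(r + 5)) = r^2 - r - 30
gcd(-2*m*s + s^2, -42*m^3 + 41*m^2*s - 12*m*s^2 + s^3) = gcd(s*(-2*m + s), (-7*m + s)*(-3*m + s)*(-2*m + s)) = -2*m + s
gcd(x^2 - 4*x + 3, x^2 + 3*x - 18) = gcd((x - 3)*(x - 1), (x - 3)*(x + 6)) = x - 3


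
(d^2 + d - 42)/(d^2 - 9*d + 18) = (d + 7)/(d - 3)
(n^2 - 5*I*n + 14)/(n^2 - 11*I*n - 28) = (n + 2*I)/(n - 4*I)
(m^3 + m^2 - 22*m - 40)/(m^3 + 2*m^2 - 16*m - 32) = (m - 5)/(m - 4)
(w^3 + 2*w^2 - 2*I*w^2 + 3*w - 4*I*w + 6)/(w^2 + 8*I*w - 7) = (w^2 + w*(2 - 3*I) - 6*I)/(w + 7*I)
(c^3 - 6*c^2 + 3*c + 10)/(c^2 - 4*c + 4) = (c^2 - 4*c - 5)/(c - 2)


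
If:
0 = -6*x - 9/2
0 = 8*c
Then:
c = 0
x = -3/4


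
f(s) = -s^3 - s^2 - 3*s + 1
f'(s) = -3*s^2 - 2*s - 3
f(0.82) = -2.68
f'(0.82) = -6.66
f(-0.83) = 3.37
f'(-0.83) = -3.41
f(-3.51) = 42.45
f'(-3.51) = -32.94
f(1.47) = -8.75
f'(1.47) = -12.42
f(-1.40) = 5.98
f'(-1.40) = -6.08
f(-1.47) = 6.43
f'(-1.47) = -6.54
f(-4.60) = 90.98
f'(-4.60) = -57.28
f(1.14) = -5.20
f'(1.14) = -9.18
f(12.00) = -1907.00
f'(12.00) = -459.00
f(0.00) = 1.00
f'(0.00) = -3.00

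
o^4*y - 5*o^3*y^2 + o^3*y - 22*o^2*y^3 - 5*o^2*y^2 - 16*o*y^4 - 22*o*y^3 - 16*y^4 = (o - 8*y)*(o + y)*(o + 2*y)*(o*y + y)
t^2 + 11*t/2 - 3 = (t - 1/2)*(t + 6)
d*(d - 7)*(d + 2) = d^3 - 5*d^2 - 14*d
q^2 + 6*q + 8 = (q + 2)*(q + 4)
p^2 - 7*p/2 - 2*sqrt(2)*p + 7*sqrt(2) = (p - 7/2)*(p - 2*sqrt(2))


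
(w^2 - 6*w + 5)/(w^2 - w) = (w - 5)/w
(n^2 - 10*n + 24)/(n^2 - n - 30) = (n - 4)/(n + 5)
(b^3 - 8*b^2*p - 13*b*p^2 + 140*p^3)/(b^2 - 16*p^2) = (-b^2 + 12*b*p - 35*p^2)/(-b + 4*p)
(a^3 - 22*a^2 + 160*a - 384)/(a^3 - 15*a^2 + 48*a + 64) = (a - 6)/(a + 1)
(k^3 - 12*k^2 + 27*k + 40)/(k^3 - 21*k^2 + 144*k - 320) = (k + 1)/(k - 8)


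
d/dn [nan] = 0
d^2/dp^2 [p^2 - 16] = 2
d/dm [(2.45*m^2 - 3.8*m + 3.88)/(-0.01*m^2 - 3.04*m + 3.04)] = (-7.486*m^2 + 14.9736*m + 0.2432)/(0.0001*m^4 + 0.0608*m^3 + 9.1808*m^2 - 18.4832*m + 9.2416)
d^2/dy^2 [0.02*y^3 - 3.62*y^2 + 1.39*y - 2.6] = 0.12*y - 7.24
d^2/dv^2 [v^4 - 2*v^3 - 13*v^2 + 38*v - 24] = 12*v^2 - 12*v - 26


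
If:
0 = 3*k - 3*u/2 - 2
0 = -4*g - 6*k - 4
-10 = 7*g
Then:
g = -10/7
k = 2/7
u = -16/21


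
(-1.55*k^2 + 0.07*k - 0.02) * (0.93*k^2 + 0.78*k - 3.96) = -1.4415*k^4 - 1.1439*k^3 + 6.174*k^2 - 0.2928*k + 0.0792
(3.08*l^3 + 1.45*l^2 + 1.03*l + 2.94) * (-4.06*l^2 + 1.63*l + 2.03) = -12.5048*l^5 - 0.8666*l^4 + 4.4341*l^3 - 7.314*l^2 + 6.8831*l + 5.9682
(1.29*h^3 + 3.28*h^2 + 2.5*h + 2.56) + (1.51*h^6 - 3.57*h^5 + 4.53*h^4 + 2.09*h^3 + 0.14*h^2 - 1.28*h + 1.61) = 1.51*h^6 - 3.57*h^5 + 4.53*h^4 + 3.38*h^3 + 3.42*h^2 + 1.22*h + 4.17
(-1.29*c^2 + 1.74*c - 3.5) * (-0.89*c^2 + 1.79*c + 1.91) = 1.1481*c^4 - 3.8577*c^3 + 3.7657*c^2 - 2.9416*c - 6.685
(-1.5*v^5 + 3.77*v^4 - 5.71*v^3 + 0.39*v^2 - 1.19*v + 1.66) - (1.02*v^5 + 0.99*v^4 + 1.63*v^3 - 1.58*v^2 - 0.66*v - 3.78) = -2.52*v^5 + 2.78*v^4 - 7.34*v^3 + 1.97*v^2 - 0.53*v + 5.44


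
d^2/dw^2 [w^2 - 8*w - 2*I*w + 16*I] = 2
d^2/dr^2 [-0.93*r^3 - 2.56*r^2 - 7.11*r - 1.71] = -5.58*r - 5.12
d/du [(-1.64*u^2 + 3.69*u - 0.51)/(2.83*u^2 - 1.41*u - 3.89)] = (-8.1303*u^2 + 15.6458*u - 15.0732)/(8.0089*u^4 - 7.9806*u^3 - 20.0293*u^2 + 10.9698*u + 15.1321)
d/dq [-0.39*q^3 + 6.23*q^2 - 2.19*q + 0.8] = -1.17*q^2 + 12.46*q - 2.19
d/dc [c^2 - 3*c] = 2*c - 3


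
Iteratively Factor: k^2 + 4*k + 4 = (k + 2)*(k + 2)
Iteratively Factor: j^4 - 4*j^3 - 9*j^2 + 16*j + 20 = (j - 2)*(j^3 - 2*j^2 - 13*j - 10) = (j - 5)*(j - 2)*(j^2 + 3*j + 2) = (j - 5)*(j - 2)*(j + 1)*(j + 2)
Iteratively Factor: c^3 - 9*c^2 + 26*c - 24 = (c - 4)*(c^2 - 5*c + 6) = (c - 4)*(c - 2)*(c - 3)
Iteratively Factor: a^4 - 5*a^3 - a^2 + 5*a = (a - 5)*(a^3 - a) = (a - 5)*(a + 1)*(a^2 - a) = a*(a - 5)*(a + 1)*(a - 1)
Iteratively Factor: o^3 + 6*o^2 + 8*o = (o)*(o^2 + 6*o + 8) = o*(o + 2)*(o + 4)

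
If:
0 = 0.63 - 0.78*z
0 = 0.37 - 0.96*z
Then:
No Solution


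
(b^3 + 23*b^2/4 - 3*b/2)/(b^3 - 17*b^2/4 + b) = (b + 6)/(b - 4)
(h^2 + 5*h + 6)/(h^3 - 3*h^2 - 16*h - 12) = (h + 3)/(h^2 - 5*h - 6)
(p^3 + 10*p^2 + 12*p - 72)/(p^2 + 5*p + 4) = (p^3 + 10*p^2 + 12*p - 72)/(p^2 + 5*p + 4)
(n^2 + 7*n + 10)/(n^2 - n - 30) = (n + 2)/(n - 6)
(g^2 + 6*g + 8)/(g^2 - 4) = (g + 4)/(g - 2)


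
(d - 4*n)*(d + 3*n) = d^2 - d*n - 12*n^2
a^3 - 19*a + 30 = (a - 3)*(a - 2)*(a + 5)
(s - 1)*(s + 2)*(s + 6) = s^3 + 7*s^2 + 4*s - 12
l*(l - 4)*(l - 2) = l^3 - 6*l^2 + 8*l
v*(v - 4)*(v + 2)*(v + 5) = v^4 + 3*v^3 - 18*v^2 - 40*v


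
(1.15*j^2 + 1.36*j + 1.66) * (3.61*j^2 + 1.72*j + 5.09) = 4.1515*j^4 + 6.8876*j^3 + 14.1853*j^2 + 9.7776*j + 8.4494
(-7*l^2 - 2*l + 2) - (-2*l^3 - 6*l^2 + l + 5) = 2*l^3 - l^2 - 3*l - 3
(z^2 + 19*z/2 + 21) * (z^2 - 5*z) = z^4 + 9*z^3/2 - 53*z^2/2 - 105*z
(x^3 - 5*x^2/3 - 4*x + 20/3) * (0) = 0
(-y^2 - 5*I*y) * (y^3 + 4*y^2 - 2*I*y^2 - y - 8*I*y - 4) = -y^5 - 4*y^4 - 3*I*y^4 - 9*y^3 - 12*I*y^3 - 36*y^2 + 5*I*y^2 + 20*I*y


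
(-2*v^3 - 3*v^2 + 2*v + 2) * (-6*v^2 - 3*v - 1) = 12*v^5 + 24*v^4 - v^3 - 15*v^2 - 8*v - 2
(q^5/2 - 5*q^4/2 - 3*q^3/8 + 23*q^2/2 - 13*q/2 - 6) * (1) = q^5/2 - 5*q^4/2 - 3*q^3/8 + 23*q^2/2 - 13*q/2 - 6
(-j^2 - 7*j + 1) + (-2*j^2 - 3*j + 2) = -3*j^2 - 10*j + 3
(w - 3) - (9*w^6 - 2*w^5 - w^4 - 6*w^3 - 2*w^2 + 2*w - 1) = -9*w^6 + 2*w^5 + w^4 + 6*w^3 + 2*w^2 - w - 2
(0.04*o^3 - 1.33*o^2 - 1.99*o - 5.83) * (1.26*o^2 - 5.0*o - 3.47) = 0.0504*o^5 - 1.8758*o^4 + 4.0038*o^3 + 7.2193*o^2 + 36.0553*o + 20.2301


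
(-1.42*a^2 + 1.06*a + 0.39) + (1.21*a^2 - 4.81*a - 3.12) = -0.21*a^2 - 3.75*a - 2.73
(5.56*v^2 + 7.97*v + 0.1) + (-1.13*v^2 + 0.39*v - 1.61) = 4.43*v^2 + 8.36*v - 1.51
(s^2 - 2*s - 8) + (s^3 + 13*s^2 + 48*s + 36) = s^3 + 14*s^2 + 46*s + 28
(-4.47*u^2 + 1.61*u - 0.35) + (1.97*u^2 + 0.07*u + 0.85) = -2.5*u^2 + 1.68*u + 0.5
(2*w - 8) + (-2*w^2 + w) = -2*w^2 + 3*w - 8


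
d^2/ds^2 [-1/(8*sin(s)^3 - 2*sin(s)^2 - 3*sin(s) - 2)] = ((-3*sin(s) + 18*sin(3*s) - 4*cos(2*s))*(-3*sin(s) + 2*sin(3*s) - cos(2*s) + 3) + 2*(-24*sin(s)^2 + 4*sin(s) + 3)^2*cos(s)^2)/(-3*sin(s) + 2*sin(3*s) - cos(2*s) + 3)^3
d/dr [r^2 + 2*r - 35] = 2*r + 2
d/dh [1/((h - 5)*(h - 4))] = (9 - 2*h)/(h^4 - 18*h^3 + 121*h^2 - 360*h + 400)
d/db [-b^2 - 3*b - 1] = -2*b - 3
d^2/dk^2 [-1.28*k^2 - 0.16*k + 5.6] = -2.56000000000000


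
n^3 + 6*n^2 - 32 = (n - 2)*(n + 4)^2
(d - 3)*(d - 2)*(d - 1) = d^3 - 6*d^2 + 11*d - 6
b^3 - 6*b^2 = b^2*(b - 6)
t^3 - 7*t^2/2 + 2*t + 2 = (t - 2)^2*(t + 1/2)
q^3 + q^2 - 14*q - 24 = (q - 4)*(q + 2)*(q + 3)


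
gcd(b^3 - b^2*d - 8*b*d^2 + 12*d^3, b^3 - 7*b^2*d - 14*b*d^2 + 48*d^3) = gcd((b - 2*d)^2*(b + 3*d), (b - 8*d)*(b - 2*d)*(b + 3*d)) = b^2 + b*d - 6*d^2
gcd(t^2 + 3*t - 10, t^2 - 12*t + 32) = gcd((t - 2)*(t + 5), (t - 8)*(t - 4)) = 1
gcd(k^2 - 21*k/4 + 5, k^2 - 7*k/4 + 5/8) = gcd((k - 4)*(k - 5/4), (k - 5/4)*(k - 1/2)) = k - 5/4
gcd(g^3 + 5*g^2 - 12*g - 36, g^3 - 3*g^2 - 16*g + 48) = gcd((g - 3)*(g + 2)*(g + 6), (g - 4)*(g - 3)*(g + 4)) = g - 3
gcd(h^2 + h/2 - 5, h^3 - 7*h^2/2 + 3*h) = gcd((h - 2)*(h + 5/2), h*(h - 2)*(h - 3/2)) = h - 2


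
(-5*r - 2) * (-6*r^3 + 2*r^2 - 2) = 30*r^4 + 2*r^3 - 4*r^2 + 10*r + 4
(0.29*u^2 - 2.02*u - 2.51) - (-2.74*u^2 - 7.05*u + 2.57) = 3.03*u^2 + 5.03*u - 5.08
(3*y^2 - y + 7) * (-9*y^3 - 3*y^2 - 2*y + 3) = -27*y^5 - 66*y^3 - 10*y^2 - 17*y + 21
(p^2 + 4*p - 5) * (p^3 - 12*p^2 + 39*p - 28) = p^5 - 8*p^4 - 14*p^3 + 188*p^2 - 307*p + 140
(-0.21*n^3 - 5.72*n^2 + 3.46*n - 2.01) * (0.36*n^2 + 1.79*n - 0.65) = -0.0756*n^5 - 2.4351*n^4 - 8.8567*n^3 + 9.1878*n^2 - 5.8469*n + 1.3065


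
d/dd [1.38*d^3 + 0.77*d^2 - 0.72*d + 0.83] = 4.14*d^2 + 1.54*d - 0.72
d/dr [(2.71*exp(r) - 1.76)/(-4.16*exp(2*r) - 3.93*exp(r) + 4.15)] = (11.2736*exp(2*r) - 14.6432*exp(r) + 4.3297)*exp(r)/(17.3056*exp(4*r) + 32.6976*exp(3*r) - 19.0831*exp(2*r) - 32.619*exp(r) + 17.2225)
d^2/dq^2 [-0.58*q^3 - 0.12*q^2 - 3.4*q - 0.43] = -3.48*q - 0.24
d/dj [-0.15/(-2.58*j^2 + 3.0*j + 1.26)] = (0.45 - 0.774*j)/(-2.58*j^2 + 3.0*j + 1.26)^2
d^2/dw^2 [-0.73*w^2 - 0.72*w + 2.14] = -1.46000000000000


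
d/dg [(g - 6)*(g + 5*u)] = 2*g + 5*u - 6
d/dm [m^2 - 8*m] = 2*m - 8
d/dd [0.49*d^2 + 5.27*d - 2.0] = 0.98*d + 5.27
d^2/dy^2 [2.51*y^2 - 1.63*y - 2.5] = 5.02000000000000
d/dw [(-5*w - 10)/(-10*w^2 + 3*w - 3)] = 5*(-10*w^2 - 40*w + 9)/(100*w^4 - 60*w^3 + 69*w^2 - 18*w + 9)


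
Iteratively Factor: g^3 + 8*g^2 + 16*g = (g + 4)*(g^2 + 4*g) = g*(g + 4)*(g + 4)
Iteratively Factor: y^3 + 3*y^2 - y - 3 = (y + 1)*(y^2 + 2*y - 3) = (y + 1)*(y + 3)*(y - 1)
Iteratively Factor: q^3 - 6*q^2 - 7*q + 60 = (q - 5)*(q^2 - q - 12) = (q - 5)*(q + 3)*(q - 4)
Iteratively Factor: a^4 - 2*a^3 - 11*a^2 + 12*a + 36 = (a + 2)*(a^3 - 4*a^2 - 3*a + 18) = (a - 3)*(a + 2)*(a^2 - a - 6) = (a - 3)*(a + 2)^2*(a - 3)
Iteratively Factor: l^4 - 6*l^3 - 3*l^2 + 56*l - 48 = (l - 4)*(l^3 - 2*l^2 - 11*l + 12) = (l - 4)*(l + 3)*(l^2 - 5*l + 4) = (l - 4)^2*(l + 3)*(l - 1)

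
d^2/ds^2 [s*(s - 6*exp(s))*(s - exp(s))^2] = -8*s^3*exp(s) + 52*s^2*exp(2*s) - 48*s^2*exp(s) + 12*s^2 - 54*s*exp(3*s) + 104*s*exp(2*s) - 48*s*exp(s) - 36*exp(3*s) + 26*exp(2*s)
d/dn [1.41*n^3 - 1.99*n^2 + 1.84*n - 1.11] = 4.23*n^2 - 3.98*n + 1.84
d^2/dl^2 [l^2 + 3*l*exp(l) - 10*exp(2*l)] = 3*l*exp(l) - 40*exp(2*l) + 6*exp(l) + 2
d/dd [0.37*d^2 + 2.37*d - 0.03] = 0.74*d + 2.37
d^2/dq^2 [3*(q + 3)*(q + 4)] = 6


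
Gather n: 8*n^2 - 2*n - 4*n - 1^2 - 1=8*n^2 - 6*n - 2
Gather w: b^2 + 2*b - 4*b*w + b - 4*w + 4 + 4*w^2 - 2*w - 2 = b^2 + 3*b + 4*w^2 + w*(-4*b - 6) + 2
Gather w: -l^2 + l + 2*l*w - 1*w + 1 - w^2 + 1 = -l^2 + l - w^2 + w*(2*l - 1) + 2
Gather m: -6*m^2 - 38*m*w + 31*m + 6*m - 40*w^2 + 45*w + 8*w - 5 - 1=-6*m^2 + m*(37 - 38*w) - 40*w^2 + 53*w - 6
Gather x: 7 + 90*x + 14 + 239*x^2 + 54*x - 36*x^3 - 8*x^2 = -36*x^3 + 231*x^2 + 144*x + 21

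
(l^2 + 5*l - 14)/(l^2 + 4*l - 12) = (l + 7)/(l + 6)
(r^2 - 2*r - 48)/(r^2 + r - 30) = (r - 8)/(r - 5)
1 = 1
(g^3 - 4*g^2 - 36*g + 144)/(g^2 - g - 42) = (g^2 - 10*g + 24)/(g - 7)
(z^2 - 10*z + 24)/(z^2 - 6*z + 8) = (z - 6)/(z - 2)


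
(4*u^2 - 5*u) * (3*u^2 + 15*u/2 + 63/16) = 12*u^4 + 15*u^3 - 87*u^2/4 - 315*u/16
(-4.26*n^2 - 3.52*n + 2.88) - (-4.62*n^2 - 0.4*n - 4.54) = 0.36*n^2 - 3.12*n + 7.42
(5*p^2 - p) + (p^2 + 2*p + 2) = 6*p^2 + p + 2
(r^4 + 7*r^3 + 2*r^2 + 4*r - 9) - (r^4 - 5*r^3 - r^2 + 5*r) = 12*r^3 + 3*r^2 - r - 9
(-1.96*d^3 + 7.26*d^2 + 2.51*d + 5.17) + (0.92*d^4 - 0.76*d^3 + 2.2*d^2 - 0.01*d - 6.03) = 0.92*d^4 - 2.72*d^3 + 9.46*d^2 + 2.5*d - 0.86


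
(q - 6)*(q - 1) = q^2 - 7*q + 6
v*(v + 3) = v^2 + 3*v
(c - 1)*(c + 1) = c^2 - 1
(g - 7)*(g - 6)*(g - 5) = g^3 - 18*g^2 + 107*g - 210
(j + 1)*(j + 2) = j^2 + 3*j + 2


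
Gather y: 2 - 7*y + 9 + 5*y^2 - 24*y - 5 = 5*y^2 - 31*y + 6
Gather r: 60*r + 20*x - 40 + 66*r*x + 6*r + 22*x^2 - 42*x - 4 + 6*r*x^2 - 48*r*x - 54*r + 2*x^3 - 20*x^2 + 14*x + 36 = r*(6*x^2 + 18*x + 12) + 2*x^3 + 2*x^2 - 8*x - 8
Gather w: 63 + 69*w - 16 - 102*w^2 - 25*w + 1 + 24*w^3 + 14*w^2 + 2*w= 24*w^3 - 88*w^2 + 46*w + 48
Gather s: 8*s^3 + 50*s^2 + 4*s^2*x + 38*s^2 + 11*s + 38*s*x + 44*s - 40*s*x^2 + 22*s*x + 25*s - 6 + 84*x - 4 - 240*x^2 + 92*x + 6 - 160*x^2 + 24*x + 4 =8*s^3 + s^2*(4*x + 88) + s*(-40*x^2 + 60*x + 80) - 400*x^2 + 200*x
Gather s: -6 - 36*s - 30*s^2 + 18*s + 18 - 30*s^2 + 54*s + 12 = -60*s^2 + 36*s + 24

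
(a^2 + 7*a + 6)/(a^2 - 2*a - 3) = (a + 6)/(a - 3)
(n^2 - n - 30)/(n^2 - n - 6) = (-n^2 + n + 30)/(-n^2 + n + 6)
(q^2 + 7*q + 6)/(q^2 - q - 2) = (q + 6)/(q - 2)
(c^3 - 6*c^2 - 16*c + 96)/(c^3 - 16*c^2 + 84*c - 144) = (c + 4)/(c - 6)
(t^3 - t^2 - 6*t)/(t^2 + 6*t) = (t^2 - t - 6)/(t + 6)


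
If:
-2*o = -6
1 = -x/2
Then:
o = 3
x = -2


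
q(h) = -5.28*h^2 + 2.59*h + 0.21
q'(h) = 2.59 - 10.56*h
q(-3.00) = -55.08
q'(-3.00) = 34.27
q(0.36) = 0.46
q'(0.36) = -1.21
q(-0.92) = -6.64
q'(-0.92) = 12.31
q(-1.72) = -19.87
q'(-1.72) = 20.75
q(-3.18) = -61.42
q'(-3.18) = 36.17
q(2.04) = -16.48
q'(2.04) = -18.95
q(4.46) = -93.27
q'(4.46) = -44.51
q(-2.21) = -31.30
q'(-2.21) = 25.93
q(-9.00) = -450.78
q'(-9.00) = 97.63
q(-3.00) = -55.08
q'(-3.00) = 34.27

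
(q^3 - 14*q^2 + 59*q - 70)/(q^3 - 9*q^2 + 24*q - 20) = (q - 7)/(q - 2)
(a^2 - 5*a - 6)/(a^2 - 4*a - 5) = (a - 6)/(a - 5)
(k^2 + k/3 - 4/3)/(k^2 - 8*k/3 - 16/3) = (k - 1)/(k - 4)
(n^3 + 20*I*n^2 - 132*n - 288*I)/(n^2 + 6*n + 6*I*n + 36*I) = (n^2 + 14*I*n - 48)/(n + 6)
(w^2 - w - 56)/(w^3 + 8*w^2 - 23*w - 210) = (w - 8)/(w^2 + w - 30)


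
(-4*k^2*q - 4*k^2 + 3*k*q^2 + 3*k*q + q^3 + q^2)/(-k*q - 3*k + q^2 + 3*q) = (4*k*q + 4*k + q^2 + q)/(q + 3)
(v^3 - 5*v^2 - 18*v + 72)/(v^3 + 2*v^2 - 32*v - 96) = (v - 3)/(v + 4)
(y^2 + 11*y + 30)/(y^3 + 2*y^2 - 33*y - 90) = (y + 6)/(y^2 - 3*y - 18)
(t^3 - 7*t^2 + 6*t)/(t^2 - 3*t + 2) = t*(t - 6)/(t - 2)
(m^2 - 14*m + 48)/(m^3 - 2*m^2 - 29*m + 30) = (m - 8)/(m^2 + 4*m - 5)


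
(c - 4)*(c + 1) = c^2 - 3*c - 4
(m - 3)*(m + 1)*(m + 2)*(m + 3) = m^4 + 3*m^3 - 7*m^2 - 27*m - 18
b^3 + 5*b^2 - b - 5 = (b - 1)*(b + 1)*(b + 5)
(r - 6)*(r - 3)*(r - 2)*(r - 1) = r^4 - 12*r^3 + 47*r^2 - 72*r + 36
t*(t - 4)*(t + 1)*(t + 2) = t^4 - t^3 - 10*t^2 - 8*t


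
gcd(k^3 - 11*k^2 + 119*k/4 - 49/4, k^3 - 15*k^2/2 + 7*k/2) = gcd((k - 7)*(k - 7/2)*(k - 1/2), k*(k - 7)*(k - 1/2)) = k^2 - 15*k/2 + 7/2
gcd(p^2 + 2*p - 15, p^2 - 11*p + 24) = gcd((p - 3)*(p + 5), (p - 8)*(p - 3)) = p - 3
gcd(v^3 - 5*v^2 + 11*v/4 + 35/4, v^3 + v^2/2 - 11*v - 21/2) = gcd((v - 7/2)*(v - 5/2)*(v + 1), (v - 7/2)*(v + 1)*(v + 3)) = v^2 - 5*v/2 - 7/2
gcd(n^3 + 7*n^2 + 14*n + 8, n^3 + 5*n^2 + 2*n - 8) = n^2 + 6*n + 8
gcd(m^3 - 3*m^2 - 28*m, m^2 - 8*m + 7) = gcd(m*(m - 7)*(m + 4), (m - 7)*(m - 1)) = m - 7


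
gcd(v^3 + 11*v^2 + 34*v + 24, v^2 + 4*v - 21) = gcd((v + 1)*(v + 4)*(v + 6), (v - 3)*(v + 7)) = 1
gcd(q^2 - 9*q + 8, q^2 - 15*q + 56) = q - 8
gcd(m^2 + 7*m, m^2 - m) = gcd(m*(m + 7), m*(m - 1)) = m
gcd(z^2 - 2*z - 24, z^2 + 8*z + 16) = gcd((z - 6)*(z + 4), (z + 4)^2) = z + 4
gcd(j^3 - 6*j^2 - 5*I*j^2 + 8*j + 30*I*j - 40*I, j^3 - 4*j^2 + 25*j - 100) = j^2 + j*(-4 - 5*I) + 20*I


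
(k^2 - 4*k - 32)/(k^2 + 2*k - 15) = (k^2 - 4*k - 32)/(k^2 + 2*k - 15)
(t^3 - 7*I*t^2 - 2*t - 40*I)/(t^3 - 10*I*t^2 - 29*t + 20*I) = (t + 2*I)/(t - I)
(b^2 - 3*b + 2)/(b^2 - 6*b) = (b^2 - 3*b + 2)/(b*(b - 6))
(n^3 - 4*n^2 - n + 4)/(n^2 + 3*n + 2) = (n^2 - 5*n + 4)/(n + 2)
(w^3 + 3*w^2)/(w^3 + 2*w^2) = (w + 3)/(w + 2)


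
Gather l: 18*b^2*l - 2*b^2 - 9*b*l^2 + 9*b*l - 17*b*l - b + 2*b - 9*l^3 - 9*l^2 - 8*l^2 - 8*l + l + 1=-2*b^2 + b - 9*l^3 + l^2*(-9*b - 17) + l*(18*b^2 - 8*b - 7) + 1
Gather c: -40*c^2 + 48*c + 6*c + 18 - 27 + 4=-40*c^2 + 54*c - 5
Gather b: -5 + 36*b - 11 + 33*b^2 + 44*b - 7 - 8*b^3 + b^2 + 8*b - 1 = -8*b^3 + 34*b^2 + 88*b - 24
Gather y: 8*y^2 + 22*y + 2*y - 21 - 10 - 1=8*y^2 + 24*y - 32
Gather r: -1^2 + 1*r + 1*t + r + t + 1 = 2*r + 2*t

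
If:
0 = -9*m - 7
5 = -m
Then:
No Solution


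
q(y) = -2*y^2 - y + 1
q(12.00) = -299.00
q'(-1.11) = 3.44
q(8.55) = -153.76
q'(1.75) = -8.00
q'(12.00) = -49.00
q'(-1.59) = 5.36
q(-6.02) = -65.46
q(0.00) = 1.00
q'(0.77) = -4.08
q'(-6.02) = 23.08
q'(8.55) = -35.20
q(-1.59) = -2.47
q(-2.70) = -10.88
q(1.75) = -6.88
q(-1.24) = -0.84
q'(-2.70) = 9.80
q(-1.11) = -0.35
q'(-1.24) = 3.96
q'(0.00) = -1.00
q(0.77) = -0.96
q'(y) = -4*y - 1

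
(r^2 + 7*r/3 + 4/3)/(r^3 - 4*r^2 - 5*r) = (r + 4/3)/(r*(r - 5))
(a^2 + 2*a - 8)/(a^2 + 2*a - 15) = (a^2 + 2*a - 8)/(a^2 + 2*a - 15)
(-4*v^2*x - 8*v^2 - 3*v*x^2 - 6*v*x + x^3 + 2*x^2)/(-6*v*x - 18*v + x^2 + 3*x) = (4*v^2*x + 8*v^2 + 3*v*x^2 + 6*v*x - x^3 - 2*x^2)/(6*v*x + 18*v - x^2 - 3*x)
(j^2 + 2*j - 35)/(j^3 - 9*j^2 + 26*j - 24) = (j^2 + 2*j - 35)/(j^3 - 9*j^2 + 26*j - 24)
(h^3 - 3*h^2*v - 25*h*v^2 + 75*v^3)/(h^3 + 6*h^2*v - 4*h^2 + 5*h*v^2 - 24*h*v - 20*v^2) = (h^2 - 8*h*v + 15*v^2)/(h^2 + h*v - 4*h - 4*v)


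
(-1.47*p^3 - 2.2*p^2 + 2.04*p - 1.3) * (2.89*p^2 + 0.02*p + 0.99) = -4.2483*p^5 - 6.3874*p^4 + 4.3963*p^3 - 5.8942*p^2 + 1.9936*p - 1.287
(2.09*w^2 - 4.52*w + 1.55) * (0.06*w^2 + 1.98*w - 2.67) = 0.1254*w^4 + 3.867*w^3 - 14.4369*w^2 + 15.1374*w - 4.1385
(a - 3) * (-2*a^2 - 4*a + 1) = -2*a^3 + 2*a^2 + 13*a - 3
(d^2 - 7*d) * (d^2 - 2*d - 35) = d^4 - 9*d^3 - 21*d^2 + 245*d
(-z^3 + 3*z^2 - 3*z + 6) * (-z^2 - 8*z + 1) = z^5 + 5*z^4 - 22*z^3 + 21*z^2 - 51*z + 6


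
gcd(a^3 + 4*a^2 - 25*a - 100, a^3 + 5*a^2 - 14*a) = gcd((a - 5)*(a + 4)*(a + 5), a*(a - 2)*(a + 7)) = 1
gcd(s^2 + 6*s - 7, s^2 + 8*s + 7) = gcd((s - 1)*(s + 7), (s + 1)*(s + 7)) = s + 7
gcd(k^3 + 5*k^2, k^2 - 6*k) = k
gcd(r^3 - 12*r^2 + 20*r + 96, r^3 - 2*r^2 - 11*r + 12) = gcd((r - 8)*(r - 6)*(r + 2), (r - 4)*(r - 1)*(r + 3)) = 1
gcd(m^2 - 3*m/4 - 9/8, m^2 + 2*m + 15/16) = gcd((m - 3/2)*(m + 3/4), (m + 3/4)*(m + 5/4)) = m + 3/4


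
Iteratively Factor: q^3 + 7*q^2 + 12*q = (q)*(q^2 + 7*q + 12) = q*(q + 3)*(q + 4)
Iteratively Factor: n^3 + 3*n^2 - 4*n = (n - 1)*(n^2 + 4*n) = n*(n - 1)*(n + 4)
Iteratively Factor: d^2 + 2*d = (d + 2)*(d)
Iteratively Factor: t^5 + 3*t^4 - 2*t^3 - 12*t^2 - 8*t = (t + 1)*(t^4 + 2*t^3 - 4*t^2 - 8*t) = (t + 1)*(t + 2)*(t^3 - 4*t) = (t + 1)*(t + 2)^2*(t^2 - 2*t) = (t - 2)*(t + 1)*(t + 2)^2*(t)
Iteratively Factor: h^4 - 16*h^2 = (h)*(h^3 - 16*h) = h*(h - 4)*(h^2 + 4*h) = h^2*(h - 4)*(h + 4)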